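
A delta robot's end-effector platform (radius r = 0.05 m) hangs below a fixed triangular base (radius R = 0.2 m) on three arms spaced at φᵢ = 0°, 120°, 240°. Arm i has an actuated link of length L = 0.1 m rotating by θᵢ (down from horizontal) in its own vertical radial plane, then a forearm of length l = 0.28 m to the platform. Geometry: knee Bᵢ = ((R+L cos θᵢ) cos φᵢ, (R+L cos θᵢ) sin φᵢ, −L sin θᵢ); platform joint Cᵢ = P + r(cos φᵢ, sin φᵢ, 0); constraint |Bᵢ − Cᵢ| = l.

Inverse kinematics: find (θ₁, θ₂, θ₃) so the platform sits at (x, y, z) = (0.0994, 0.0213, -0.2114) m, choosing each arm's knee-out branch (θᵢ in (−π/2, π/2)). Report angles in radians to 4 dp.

arm 1 (φ=0.0°): x'=0.0994, y'=0.0213
  A cos θ + B sin θ = C:  0.0506·cos θ + -0.2114·sin θ = 0.1035
  θ1 = atan2(B,A) + arccos(C/0.2174) = -0.2612
arm 2 (φ=120.0°): x'=-0.0313, y'=-0.0967
  A cos θ + B sin θ = C:  0.1813·cos θ + -0.2114·sin θ = -0.0925
  θ2 = atan2(B,A) + arccos(C/0.2785) = 1.0474
φ3=240.0° → target in arm frame (-0.0681, 0.0754)
  A cos θ + B sin θ = C:  0.2181·cos θ + -0.2114·sin θ = -0.1478
  √(A²+B²)=0.3038;  θ3 = -0.7697+2.0791 ≈ 1.3094

θ₁ = -0.2612, θ₂ = 1.0474, θ₃ = 1.3094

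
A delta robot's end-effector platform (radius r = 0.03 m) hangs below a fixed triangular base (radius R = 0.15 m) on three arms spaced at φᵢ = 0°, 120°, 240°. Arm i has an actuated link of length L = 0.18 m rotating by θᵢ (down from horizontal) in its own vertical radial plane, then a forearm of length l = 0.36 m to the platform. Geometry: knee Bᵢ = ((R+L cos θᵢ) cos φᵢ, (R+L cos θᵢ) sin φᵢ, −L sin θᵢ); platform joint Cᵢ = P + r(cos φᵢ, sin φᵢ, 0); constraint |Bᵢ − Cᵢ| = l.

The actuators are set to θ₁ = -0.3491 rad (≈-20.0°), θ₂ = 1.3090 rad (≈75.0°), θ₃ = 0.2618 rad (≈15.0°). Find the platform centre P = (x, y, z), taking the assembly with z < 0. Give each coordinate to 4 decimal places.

φ1=0.0°: virtual centre (0.2891, 0.0000, 0.0616), radius l
φ2=120.0°: virtual centre (-0.0833, 0.1443, -0.1739), radius l
φ3=240.0°: virtual centre (-0.1469, -0.2545, -0.0466), radius l
subtract pairs → two planes through P
plane₁₂: -0.7449x+0.2885y+-0.4709z = -0.0294
det = 0.6308;  x = 0.0232+-0.4789z,  y = -0.0420+0.3956z
quadratic in z: (1.3859)z²+(0.0983)z+(-0.0533)=0, √Δ=0.5525 → z ∈ {-0.2348, 0.1639}; z = -0.2348 (taking z<0)
x = 0.1357, y = -0.1349

(0.1357, -0.1349, -0.2348)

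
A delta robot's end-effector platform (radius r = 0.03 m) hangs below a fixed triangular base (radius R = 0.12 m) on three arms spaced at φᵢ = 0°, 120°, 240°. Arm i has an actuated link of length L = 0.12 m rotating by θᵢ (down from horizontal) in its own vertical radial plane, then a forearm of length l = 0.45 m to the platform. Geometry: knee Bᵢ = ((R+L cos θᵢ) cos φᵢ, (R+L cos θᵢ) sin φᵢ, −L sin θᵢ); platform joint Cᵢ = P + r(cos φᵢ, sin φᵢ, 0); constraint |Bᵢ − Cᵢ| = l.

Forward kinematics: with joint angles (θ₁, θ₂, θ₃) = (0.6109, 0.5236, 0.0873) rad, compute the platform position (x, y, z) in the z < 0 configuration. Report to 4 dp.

arm 1 at φ=0.0°: ρ1 = 0.1883;  O1 = (0.1883, 0.0000, -0.0688)
φ2=120.0°: virtual centre (-0.0970, 0.1679, -0.0600), radius l
arm 3 at φ=240.0°: ρ3 = 0.2095;  O3 = (-0.1048, -0.1815, -0.0105)
subtract pairs → two planes through P
linear system: -0.5705x+0.3359y = 0.0010−0.0177z; -0.5861x+-0.3629y = 0.0038−0.1167z
det = 0.4039;  x = -0.0041+0.1129z,  y = -0.0039+0.1392z
quadratic in z: (1.0321)z²+(0.0931)z+(-0.1607)=0, √Δ=0.8199 → z ∈ {-0.4423, 0.3521}; z = -0.4423 (taking z<0)
x = -0.0540, y = -0.0655

(-0.0540, -0.0655, -0.4423)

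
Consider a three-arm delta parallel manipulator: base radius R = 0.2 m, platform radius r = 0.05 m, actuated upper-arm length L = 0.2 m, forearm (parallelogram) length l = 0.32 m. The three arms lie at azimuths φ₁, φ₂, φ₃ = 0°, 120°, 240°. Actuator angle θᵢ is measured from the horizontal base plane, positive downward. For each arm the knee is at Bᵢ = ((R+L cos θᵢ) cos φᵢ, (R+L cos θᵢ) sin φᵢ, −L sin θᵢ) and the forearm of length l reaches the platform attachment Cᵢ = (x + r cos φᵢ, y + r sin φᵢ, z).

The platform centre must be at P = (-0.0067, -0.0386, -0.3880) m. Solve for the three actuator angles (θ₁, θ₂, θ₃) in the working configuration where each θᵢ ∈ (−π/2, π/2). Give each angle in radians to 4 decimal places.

arm 1 (φ=0.0°): x'=-0.0067, y'=-0.0386
  A=0.1567, B=-0.3880, C=(l²−L²−A²−y'²−z²)/(2L)=-0.2855
  θ1 = atan2(B,A) + arccos(C/0.4184) = 1.1346
arm 2 (φ=120.0°): x'=-0.0301, y'=0.0251
  A=0.1801, B=-0.3880, C=(l²−L²−A²−y'²−z²)/(2L)=-0.3030
  γ=atan2(-0.3880,0.1801)=-1.1363;  ψ=arccos(-0.7084)=2.3580;  θ2=γ+ψ≈1.2217
φ3=240.0° → target in arm frame (0.0368, 0.0135)
  A=0.1132, B=-0.3880, C=(l²−L²−A²−y'²−z²)/(2L)=-0.2529
  θ3 = atan2(B,A) + arccos(C/0.4042) = 0.9598

θ₁ = 1.1346, θ₂ = 1.2217, θ₃ = 0.9598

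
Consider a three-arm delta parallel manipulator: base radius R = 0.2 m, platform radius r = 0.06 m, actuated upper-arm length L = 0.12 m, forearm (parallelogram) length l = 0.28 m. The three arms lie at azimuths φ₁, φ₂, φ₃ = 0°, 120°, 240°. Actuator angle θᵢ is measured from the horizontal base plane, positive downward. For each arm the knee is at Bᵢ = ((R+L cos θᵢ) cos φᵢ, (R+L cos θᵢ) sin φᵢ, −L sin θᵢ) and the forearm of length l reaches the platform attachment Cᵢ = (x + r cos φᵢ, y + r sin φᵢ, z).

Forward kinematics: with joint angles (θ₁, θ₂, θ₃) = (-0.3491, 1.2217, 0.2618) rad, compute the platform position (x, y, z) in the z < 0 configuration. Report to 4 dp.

arm 1 at φ=0.0°: e+L cos θ1 = 0.2528;  centre 1 = (0.2528, 0.0000, 0.0410)
centre 2 = (0.1810·cos120.0°, 0.1810·sin120.0°, -0.1128) = (-0.0905, 0.1568, -0.1128)
centre 3 = (0.2559·cos240.0°, 0.2559·sin240.0°, -0.0311) = (-0.1280, -0.2216, -0.0311)
subtract pairs → two planes through P
plane₁₂: -0.6866x+0.3136y+-0.3076z = -0.0201
det = 0.5431;  x = 0.0159+-0.3343z,  y = -0.0293+0.2490z
into |P−centre ₁|² = l²: 1.1738z² + 0.0617z + -0.0197 = 0;  Δ = 0.0965;  z = -0.1586 or 0.1060 → z<0 root = -0.1586
x = 0.0689, y = -0.0688

(0.0689, -0.0688, -0.1586)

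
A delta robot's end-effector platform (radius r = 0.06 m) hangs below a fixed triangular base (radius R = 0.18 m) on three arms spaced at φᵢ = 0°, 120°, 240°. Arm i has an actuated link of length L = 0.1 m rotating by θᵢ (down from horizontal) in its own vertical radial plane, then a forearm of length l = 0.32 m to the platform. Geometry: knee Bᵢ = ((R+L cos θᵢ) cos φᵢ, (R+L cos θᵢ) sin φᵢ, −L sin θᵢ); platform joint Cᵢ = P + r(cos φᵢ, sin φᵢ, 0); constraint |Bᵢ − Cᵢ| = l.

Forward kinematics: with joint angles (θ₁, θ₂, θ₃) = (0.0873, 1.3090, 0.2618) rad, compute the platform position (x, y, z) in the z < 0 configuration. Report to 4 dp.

φ1=0.0°: virtual centre (0.2196, 0.0000, -0.0087), radius l
arm 2 at φ=120.0°: (R−r)+L cos θ2 = 0.1459;  O2 = (-0.0729, 0.1263, -0.0966)
O3 = (0.2166·cos240.0°, 0.2166·sin240.0°, -0.0259) = (-0.1083, -0.1876, -0.0259)
subtract pairs → two planes through P
plane₁₂: -0.5851x+0.2527y+-0.1757z = -0.0177
det = 0.3852;  x = 0.0177+-0.1937z,  y = -0.0290+0.2471z
quadratic in z: (1.0986)z²+(0.0813)z+(-0.0607)=0, √Δ=0.5229 → z ∈ {-0.2750, 0.2010}; z = -0.2750 (taking z<0)
x = 0.0710, y = -0.0970

(0.0710, -0.0970, -0.2750)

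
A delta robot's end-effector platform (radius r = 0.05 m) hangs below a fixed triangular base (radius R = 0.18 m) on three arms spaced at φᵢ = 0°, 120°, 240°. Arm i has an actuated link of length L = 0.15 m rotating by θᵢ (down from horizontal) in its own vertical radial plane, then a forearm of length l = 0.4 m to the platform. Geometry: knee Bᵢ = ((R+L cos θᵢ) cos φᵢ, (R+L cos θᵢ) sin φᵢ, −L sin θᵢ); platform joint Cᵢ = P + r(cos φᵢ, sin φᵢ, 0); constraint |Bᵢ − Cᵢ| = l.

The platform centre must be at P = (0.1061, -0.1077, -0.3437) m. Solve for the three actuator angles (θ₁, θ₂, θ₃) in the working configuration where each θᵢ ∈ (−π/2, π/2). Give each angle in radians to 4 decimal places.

φ1=0.0° → target in arm frame (0.1061, -0.1077)
  e−x'=0.0239;  (l²−L²−(e−x')²−y'²−z²)/2L = 0.0240
  √(A²+B²)=0.3445;  θ1 = -1.5014+1.5011 ≈ -0.0003
φ2=120.0° → target in arm frame (-0.1463, -0.0380)
  A cos θ + B sin θ = C:  0.2763·cos θ + -0.3437·sin θ = -0.1948
  √(A²+B²)=0.4410;  θ2 = -0.8936+2.0282 ≈ 1.1346
φ3=240.0° → target in arm frame (0.0402, 0.1457)
  A cos θ + B sin θ = C:  0.0898·cos θ + -0.3437·sin θ = -0.0331
  √(A²+B²)=0.3552;  θ3 = -1.3153+1.6641 ≈ 0.3488

θ₁ = -0.0003, θ₂ = 1.1346, θ₃ = 0.3488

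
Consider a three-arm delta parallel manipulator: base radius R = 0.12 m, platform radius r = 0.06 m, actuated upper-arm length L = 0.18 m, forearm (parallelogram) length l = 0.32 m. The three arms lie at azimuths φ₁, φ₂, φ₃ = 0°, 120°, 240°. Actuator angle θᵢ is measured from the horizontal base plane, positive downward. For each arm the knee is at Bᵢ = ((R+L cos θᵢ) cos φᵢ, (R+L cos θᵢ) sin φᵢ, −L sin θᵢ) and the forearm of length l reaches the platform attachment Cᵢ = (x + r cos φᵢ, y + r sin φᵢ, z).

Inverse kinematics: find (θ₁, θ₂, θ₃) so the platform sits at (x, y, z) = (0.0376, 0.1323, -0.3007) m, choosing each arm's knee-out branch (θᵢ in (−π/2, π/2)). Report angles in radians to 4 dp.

θ₁ = 0.4362, θ₂ = 0.1742, θ₃ = 1.0472

arm 1 (φ=0.0°): x'=0.0376, y'=0.1323
  A=0.0224, B=-0.3007, C=(l²−L²−A²−y'²−z²)/(2L)=-0.1067
  γ=atan2(-0.3007,0.0224)=-1.4964;  ψ=arccos(-0.3540)=1.9326;  θ1=γ+ψ≈0.4362
arm 2 (φ=120.0°): x'=0.0958, y'=-0.0987
  e−x'=-0.0358;  (l²−L²−(e−x')²−y'²−z²)/2L = -0.0873
  √(A²+B²)=0.3028;  θ2 = -1.6892+1.8634 ≈ 0.1742
φ3=240.0° → target in arm frame (-0.1334, -0.0336)
  A cos θ + B sin θ = C:  0.1934·cos θ + -0.3007·sin θ = -0.1637
  θ3 = atan2(B,A) + arccos(C/0.3575) = 1.0472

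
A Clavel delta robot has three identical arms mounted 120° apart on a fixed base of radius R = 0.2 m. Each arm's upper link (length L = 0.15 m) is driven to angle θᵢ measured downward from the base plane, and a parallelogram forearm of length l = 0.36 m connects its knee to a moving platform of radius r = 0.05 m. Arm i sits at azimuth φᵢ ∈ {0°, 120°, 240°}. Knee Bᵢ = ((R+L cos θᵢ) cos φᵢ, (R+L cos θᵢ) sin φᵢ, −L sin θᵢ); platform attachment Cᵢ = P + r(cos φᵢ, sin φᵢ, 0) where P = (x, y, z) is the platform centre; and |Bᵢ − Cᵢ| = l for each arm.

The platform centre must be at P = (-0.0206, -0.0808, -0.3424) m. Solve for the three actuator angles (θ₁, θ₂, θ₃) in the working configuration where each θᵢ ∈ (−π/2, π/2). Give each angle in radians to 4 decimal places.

arm 1 (φ=0.0°): x'=-0.0206, y'=-0.0808
  A cos θ + B sin θ = C:  0.1706·cos θ + -0.3424·sin θ = -0.1526
  γ=atan2(-0.3424,0.1706)=-1.1086;  ψ=arccos(-0.3988)=1.9810;  θ1=γ+ψ≈0.8725
rotate P by −φ2: (-0.0597, 0.0582, -0.3424)
  e−x'=0.2097;  (l²−L²−(e−x')²−y'²−z²)/2L = -0.1916
  θ2 = atan2(B,A) + arccos(C/0.4015) = 1.0471
rotate P by −φ3: (0.0803, 0.0226, -0.3424)
  e−x'=0.0697;  (l²−L²−(e−x')²−y'²−z²)/2L = -0.0517
  √(A²+B²)=0.3494;  θ3 = -1.3699+1.7193 ≈ 0.3494

θ₁ = 0.8725, θ₂ = 1.0471, θ₃ = 0.3494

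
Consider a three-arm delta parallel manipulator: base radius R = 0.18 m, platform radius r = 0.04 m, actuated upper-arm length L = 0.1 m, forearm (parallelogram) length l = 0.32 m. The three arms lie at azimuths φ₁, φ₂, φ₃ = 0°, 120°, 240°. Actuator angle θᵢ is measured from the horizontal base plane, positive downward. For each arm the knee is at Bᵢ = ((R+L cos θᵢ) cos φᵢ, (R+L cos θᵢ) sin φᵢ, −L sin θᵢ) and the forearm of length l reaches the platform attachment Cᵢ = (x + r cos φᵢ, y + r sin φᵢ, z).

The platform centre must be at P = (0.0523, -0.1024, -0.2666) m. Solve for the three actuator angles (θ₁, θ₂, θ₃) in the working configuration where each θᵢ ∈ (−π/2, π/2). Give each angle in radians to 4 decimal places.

θ₁ = 0.2617, θ₂ = 1.3961, θ₃ = 0.1743

φ1=0.0° → target in arm frame (0.0523, -0.1024)
  e−x'=0.0877;  (l²−L²−(e−x')²−y'²−z²)/2L = 0.0157
  γ=atan2(-0.2666,0.0877)=-1.2530;  ψ=arccos(0.0561)=1.5147;  θ1=γ+ψ≈0.2617
φ2=120.0° → target in arm frame (-0.1148, 0.0059)
  A=0.2548, B=-0.2666, C=(l²−L²−A²−y'²−z²)/(2L)=-0.2182
  √(A²+B²)=0.3688;  θ2 = -0.8080+2.2041 ≈ 1.3961
arm 3 (φ=240.0°): x'=0.0625, y'=0.0965
  e−x'=0.0775;  (l²−L²−(e−x')²−y'²−z²)/2L = 0.0301
  γ=atan2(-0.2666,0.0775)=-1.2880;  ψ=arccos(0.1083)=1.4623;  θ3=γ+ψ≈0.1743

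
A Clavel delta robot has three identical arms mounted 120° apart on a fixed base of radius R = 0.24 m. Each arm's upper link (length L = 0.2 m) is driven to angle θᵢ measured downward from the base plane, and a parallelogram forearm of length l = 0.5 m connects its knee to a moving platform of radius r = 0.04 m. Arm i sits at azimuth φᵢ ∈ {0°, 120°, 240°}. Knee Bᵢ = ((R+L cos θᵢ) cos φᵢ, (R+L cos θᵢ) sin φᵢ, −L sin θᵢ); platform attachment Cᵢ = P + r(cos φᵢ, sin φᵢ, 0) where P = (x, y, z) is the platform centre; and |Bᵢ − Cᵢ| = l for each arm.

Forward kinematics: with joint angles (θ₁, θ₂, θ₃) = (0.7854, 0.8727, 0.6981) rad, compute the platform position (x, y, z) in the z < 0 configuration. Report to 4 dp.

(0.0003, -0.0295, -0.5058)

φ1=0.0°: virtual centre (0.3414, 0.0000, -0.1414), radius l
centre 2 = (0.3286·cos120.0°, 0.3286·sin120.0°, -0.1532) = (-0.1643, 0.2845, -0.1532)
centre 3 = (0.3532·cos240.0°, 0.3532·sin240.0°, -0.1286) = (-0.1766, -0.3059, -0.1286)
eliminate P² terms by subtracting sphere 1 from 2 and 3
plane₁₂: -1.0114x+0.5691y+-0.0236z = -0.0051
Cramer: x(z) = 0.0004+0.0002z;  y(z) = -0.0084+0.0418z
into |P−centre ₁|² = l²: 1.0017z² + 0.2820z + -0.1136 = 0;  Δ = 0.5348;  z = -0.5058 or 0.2243 → z<0 root = -0.5058
x = 0.0003, y = -0.0295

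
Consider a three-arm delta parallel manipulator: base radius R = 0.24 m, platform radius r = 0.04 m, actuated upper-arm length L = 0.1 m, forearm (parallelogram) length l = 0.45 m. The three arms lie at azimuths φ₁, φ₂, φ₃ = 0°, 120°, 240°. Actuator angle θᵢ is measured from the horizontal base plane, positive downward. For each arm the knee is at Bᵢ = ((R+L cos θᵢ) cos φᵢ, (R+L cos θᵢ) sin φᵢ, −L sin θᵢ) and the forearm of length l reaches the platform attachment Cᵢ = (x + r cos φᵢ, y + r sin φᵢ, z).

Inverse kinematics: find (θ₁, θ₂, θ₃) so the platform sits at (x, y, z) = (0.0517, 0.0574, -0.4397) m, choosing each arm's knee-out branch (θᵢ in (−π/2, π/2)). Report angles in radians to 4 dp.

arm 1 (φ=0.0°): x'=0.0517, y'=0.0574
  A cos θ + B sin θ = C:  0.1483·cos θ + -0.4397·sin θ = -0.1306
  γ=atan2(-0.4397,0.1483)=-1.2455;  ψ=arccos(-0.2815)=1.8561;  θ1=γ+ψ≈0.6106
arm 2 (φ=120.0°): x'=0.0239, y'=-0.0735
  A=0.1761, B=-0.4397, C=(l²−L²−A²−y'²−z²)/(2L)=-0.1863
  γ=atan2(-0.4397,0.1761)=-1.1898;  ψ=arccos(-0.3933)=1.9750;  θ2=γ+ψ≈0.7852
rotate P by −φ3: (-0.0756, 0.0161, -0.4397)
  A=0.2756, B=-0.4397, C=(l²−L²−A²−y'²−z²)/(2L)=-0.3851
  γ=atan2(-0.4397,0.2756)=-1.0110;  ψ=arccos(-0.7422)=2.4071;  θ3=γ+ψ≈1.3962

θ₁ = 0.6106, θ₂ = 0.7852, θ₃ = 1.3962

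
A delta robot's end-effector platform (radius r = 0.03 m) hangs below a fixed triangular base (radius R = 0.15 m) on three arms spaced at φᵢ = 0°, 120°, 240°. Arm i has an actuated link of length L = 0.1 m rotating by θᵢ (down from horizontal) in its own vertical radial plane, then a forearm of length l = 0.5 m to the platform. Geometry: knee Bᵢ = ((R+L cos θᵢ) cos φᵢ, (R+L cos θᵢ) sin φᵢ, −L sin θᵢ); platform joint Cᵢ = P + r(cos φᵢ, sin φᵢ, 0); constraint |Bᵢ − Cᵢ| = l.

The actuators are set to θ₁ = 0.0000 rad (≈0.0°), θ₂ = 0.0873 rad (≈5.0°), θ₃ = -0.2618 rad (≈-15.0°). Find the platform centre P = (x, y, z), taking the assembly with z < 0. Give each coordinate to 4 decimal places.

(-0.0110, -0.0395, -0.4417)

centre 1 = (0.2200·cos0.0°, 0.2200·sin0.0°, 0.0000) = (0.2200, 0.0000, 0.0000)
arm 2 at φ=120.0°: ρ2 = 0.2196;  centre 2 = (-0.1098, 0.1902, -0.0087)
centre 3 = (0.2166·cos240.0°, 0.2166·sin240.0°, 0.0259) = (-0.1083, -0.1876, 0.0259)
subtract pairs → two planes through P
plane₁₂: -0.6596x+0.3804y+-0.0174z = -0.0001
det = 0.4972;  x = 0.0007+0.0264z,  y = 0.0010+0.0917z
into |P−centre ₁|² = l²: 1.0091z² + -0.0114z + -0.2019 = 0;  Δ = 0.8151;  z = -0.4417 or 0.4530 → z<0 root = -0.4417
x = -0.0110, y = -0.0395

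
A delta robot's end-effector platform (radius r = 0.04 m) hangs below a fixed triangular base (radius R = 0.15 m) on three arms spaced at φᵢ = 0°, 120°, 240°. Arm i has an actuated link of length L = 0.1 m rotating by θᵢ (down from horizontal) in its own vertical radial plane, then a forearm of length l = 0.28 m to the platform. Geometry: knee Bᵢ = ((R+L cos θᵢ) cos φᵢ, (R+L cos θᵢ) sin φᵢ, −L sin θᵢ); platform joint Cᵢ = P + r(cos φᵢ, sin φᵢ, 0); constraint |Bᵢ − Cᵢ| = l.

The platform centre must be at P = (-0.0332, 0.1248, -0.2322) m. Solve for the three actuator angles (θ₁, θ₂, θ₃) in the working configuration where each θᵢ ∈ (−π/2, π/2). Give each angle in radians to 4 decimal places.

rotate P by −φ1: (-0.0332, 0.1248, -0.2322)
  A=0.1432, B=-0.2322, C=(l²−L²−A²−y'²−z²)/(2L)=-0.1080
  θ1 = atan2(B,A) + arccos(C/0.2728) = 0.9596
arm 2 (φ=120.0°): x'=0.1247, y'=-0.0336
  e−x'=-0.0147;  (l²−L²−(e−x')²−y'²−z²)/2L = 0.0657
  √(A²+B²)=0.2327;  θ2 = -1.6339+1.2846 ≈ -0.3493
φ3=240.0° → target in arm frame (-0.0915, -0.0912)
  A cos θ + B sin θ = C:  0.2015·cos θ + -0.2322·sin θ = -0.1721
  √(A²+B²)=0.3074;  θ3 = -0.8561+2.1649 ≈ 1.3088

θ₁ = 0.9596, θ₂ = -0.3493, θ₃ = 1.3088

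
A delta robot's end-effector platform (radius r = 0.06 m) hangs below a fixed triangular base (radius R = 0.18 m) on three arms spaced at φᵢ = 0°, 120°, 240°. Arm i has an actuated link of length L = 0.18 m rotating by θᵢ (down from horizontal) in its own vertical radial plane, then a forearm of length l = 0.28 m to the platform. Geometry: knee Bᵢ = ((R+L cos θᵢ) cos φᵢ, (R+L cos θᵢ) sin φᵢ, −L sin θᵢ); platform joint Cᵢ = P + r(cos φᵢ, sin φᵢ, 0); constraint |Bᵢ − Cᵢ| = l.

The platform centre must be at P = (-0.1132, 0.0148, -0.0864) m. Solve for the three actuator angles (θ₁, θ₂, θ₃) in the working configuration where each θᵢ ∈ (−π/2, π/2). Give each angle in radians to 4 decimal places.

arm 1 (φ=0.0°): x'=-0.1132, y'=0.0148
  A cos θ + B sin θ = C:  0.2332·cos θ + -0.0864·sin θ = -0.0446
  √(A²+B²)=0.2487;  θ1 = -0.3548+1.7512 ≈ 1.3964
φ2=120.0° → target in arm frame (0.0694, 0.0906)
  A cos θ + B sin θ = C:  0.0506·cos θ + -0.0864·sin θ = 0.0771
  √(A²+B²)=0.1001;  θ2 = -1.0411+0.6916 ≈ -0.3496
φ3=240.0° → target in arm frame (0.0438, -0.1054)
  A=0.0762, B=-0.0864, C=(l²−L²−A²−y'²−z²)/(2L)=0.0600
  θ3 = atan2(B,A) + arccos(C/0.1152) = 0.1748

θ₁ = 1.3964, θ₂ = -0.3496, θ₃ = 0.1748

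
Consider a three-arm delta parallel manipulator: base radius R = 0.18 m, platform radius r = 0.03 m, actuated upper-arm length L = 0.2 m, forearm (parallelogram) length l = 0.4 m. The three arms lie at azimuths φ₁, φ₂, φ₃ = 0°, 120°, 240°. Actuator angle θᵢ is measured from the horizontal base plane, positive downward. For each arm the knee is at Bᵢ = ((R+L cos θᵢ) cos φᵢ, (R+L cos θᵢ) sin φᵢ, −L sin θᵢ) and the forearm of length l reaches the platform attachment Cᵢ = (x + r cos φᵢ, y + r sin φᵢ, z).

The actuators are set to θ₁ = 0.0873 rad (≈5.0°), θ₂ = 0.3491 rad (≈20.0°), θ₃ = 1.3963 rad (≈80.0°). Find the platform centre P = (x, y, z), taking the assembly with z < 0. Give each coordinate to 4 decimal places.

φ1=0.0°: virtual centre (0.3492, 0.0000, -0.0174), radius l
φ2=120.0°: virtual centre (-0.1690, 0.2927, -0.0684), radius l
φ3=240.0°: virtual centre (-0.0924, -0.1600, -0.1970), radius l
|S₂|²−|S₁|² = -0.0034;  |S₃|²−|S₁|² = -0.0494
plane₁₂: -1.0364x+0.5853y+-0.1019z = -0.0034
Cramer: x(z) = 0.0353-0.2861z;  y(z) = 0.0568-0.3324z
sphere 1 gives Az²+Bz+C=0 with A=1.1924, B=0.1768, C=-0.0579;  B²−4AC=0.3076;  roots -0.3067, 0.1584;  negative root z = -0.3067
x = 0.1231, y = 0.1587

(0.1231, 0.1587, -0.3067)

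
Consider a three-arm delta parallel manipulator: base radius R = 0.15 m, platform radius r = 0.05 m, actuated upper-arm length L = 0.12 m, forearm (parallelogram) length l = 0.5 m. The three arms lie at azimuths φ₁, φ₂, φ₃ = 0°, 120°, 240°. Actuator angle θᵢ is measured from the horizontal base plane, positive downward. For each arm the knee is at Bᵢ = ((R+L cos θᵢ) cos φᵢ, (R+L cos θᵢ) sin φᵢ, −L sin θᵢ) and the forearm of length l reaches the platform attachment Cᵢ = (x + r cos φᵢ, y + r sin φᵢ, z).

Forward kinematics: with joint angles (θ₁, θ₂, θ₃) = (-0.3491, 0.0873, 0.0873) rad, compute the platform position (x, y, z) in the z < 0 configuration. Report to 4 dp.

arm 1 at φ=0.0°: (R−r)+L cos θ1 = 0.2128;  O1 = (0.2128, 0.0000, 0.0410)
φ2=120.0°: virtual centre (-0.1098, 0.1901, -0.0105), radius l
O3 = (0.2195·cos240.0°, 0.2195·sin240.0°, -0.0105) = (-0.1098, -0.1901, -0.0105)
|O₂|²−|O₁|² = 0.0014;  |O₃|²−|O₁|² = 0.0014
[-0.6451 0.3803 -0.1030]·P = 0.0014;  [-0.6451 -0.3803 -0.1030]·P = 0.0014
Cramer: x(z) = -0.0021-0.1597z;  y(z) = 0.0000+0.0000z
sphere 1 gives Az²+Bz+C=0 with A=1.0255, B=-0.0135, C=-0.2021;  B²−4AC=0.8294;  roots -0.4375, 0.4506;  negative root z = -0.4375
x = 0.0678, y = 0.0000

(0.0678, 0.0000, -0.4375)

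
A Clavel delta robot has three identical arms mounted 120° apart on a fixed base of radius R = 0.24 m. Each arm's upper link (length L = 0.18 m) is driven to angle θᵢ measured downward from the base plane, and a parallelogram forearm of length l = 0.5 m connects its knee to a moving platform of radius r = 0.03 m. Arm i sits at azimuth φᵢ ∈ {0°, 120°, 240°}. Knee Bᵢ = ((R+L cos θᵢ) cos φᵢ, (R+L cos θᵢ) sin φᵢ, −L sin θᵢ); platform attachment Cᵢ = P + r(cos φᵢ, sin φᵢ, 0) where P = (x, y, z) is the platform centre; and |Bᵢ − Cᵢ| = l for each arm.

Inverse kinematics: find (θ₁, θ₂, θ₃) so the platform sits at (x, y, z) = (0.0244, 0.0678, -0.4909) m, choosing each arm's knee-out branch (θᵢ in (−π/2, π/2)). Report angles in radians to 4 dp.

rotate P by −φ1: (0.0244, 0.0678, -0.4909)
  A cos θ + B sin θ = C:  0.1856·cos θ + -0.4909·sin θ = -0.1734
  θ1 = atan2(B,A) + arccos(C/0.5248) = 0.6982
φ2=120.0° → target in arm frame (0.0465, -0.0550)
  A cos θ + B sin θ = C:  0.1635·cos θ + -0.4909·sin θ = -0.1476
  θ2 = atan2(B,A) + arccos(C/0.5174) = 0.6108
arm 3 (φ=240.0°): x'=-0.0709, y'=-0.0128
  A cos θ + B sin θ = C:  0.2809·cos θ + -0.4909·sin θ = -0.2846
  θ3 = atan2(B,A) + arccos(C/0.5656) = 1.0471

θ₁ = 0.6982, θ₂ = 0.6108, θ₃ = 1.0471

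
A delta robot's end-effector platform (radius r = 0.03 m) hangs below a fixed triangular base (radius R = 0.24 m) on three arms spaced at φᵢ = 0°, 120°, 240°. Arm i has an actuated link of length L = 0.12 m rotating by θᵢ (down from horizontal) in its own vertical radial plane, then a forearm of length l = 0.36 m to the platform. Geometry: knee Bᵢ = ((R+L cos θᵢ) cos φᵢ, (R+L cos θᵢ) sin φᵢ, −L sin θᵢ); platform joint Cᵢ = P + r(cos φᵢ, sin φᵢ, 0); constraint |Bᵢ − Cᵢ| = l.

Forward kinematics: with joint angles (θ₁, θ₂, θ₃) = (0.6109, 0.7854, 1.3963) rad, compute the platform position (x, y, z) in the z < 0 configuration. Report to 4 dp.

O1 = (0.3083·cos0.0°, 0.3083·sin0.0°, -0.0688) = (0.3083, 0.0000, -0.0688)
arm 2 at φ=120.0°: ρ2 = 0.2949;  O2 = (-0.1474, 0.2553, -0.0849)
arm 3 at φ=240.0°: ρ3 = 0.2308;  O3 = (-0.1154, -0.1999, -0.1182)
|O₂|²−|O₁|² = -0.0056;  |O₃|²−|O₁|² = -0.0325
linear system: -0.9114x+0.5107y = -0.0056−-0.0320z; -0.8474x+-0.3998y = -0.0325−-0.0987z
Cramer: x(z) = 0.0237-0.0793z;  y(z) = 0.0312-0.0788z
sphere 1 gives Az²+Bz+C=0 with A=1.0125, B=0.1779, C=-0.0429;  B²−4AC=0.2053;  roots -0.3116, 0.1359;  negative root z = -0.3116
x = 0.0484, y = 0.0557

(0.0484, 0.0557, -0.3116)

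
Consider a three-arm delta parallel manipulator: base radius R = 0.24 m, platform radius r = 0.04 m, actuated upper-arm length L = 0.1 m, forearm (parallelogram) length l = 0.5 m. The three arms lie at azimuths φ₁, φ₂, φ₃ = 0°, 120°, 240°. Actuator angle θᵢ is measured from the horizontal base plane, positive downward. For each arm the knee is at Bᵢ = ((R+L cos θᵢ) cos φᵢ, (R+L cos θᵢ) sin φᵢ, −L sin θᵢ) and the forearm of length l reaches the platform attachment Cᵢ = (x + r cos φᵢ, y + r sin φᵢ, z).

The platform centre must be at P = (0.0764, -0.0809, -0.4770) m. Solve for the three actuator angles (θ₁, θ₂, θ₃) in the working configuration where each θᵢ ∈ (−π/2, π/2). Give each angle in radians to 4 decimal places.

rotate P by −φ1: (0.0764, -0.0809, -0.4770)
  e−x'=0.1236;  (l²−L²−(e−x')²−y'²−z²)/2L = -0.0468
  √(A²+B²)=0.4928;  θ1 = -1.3173+1.6658 ≈ 0.3486
φ2=120.0° → target in arm frame (-0.1083, -0.0257)
  A=0.3083, B=-0.4770, C=(l²−L²−A²−y'²−z²)/(2L)=-0.4161
  √(A²+B²)=0.5679;  θ2 = -0.9971+2.3929 ≈ 1.3959
φ3=240.0° → target in arm frame (0.0319, 0.1066)
  e−x'=0.1681;  (l²−L²−(e−x')²−y'²−z²)/2L = -0.1358
  √(A²+B²)=0.5058;  θ3 = -1.2319+1.8427 ≈ 0.6108

θ₁ = 0.3486, θ₂ = 1.3959, θ₃ = 0.6108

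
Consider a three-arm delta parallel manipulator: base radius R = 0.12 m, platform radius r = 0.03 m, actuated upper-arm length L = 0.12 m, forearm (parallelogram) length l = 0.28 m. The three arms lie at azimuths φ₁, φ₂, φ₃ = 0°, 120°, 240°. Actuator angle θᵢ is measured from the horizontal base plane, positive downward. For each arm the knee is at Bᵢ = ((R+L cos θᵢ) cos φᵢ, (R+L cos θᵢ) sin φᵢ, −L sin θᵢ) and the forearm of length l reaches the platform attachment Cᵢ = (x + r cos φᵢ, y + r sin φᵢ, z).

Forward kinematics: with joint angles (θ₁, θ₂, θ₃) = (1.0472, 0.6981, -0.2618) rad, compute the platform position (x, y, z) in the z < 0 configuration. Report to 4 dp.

(-0.0880, -0.0773, -0.2296)

O1 = (0.1500·cos0.0°, 0.1500·sin0.0°, -0.1039) = (0.1500, 0.0000, -0.1039)
O2 = (0.1819·cos120.0°, 0.1819·sin120.0°, -0.0771) = (-0.0910, 0.1576, -0.0771)
arm 3 at φ=240.0°: ρ3 = 0.2059;  O3 = (-0.1030, -0.1783, 0.0311)
|O₂|²−|O₁|² = 0.0057;  |O₃|²−|O₁|² = 0.0101
linear system: -0.4819x+0.3151y = 0.0057−0.0536z; -0.5059x+-0.3566y = 0.0101−0.2700z
Cramer: x(z) = -0.0158+0.3145z;  y(z) = -0.0059+0.3109z
into |P−O₁|² = l²: 1.1955z² + 0.1000z + -0.0401 = 0;  Δ = 0.2017;  z = -0.2296 or 0.1460 → z<0 root = -0.2296
x = -0.0880, y = -0.0773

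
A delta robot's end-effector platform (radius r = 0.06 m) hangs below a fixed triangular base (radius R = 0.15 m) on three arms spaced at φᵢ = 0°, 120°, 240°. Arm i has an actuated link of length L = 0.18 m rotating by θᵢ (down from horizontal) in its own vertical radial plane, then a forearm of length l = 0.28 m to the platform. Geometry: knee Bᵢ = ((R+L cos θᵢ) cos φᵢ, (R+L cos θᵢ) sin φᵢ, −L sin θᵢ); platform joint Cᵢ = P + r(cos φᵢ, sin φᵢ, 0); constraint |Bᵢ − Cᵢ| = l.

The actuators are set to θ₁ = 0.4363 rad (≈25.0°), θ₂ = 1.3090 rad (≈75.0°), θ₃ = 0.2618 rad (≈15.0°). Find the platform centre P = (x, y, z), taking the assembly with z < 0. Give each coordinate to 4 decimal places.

S1 = (0.2531·cos0.0°, 0.2531·sin0.0°, -0.0761) = (0.2531, 0.0000, -0.0761)
S2 = (0.1366·cos120.0°, 0.1366·sin120.0°, -0.1739) = (-0.0683, 0.1183, -0.1739)
φ3=240.0°: virtual centre (-0.1319, -0.2285, -0.0466), radius l
subtract pairs → two planes through P
plane₁₂: -0.6429x+0.2366y+-0.1956z = -0.0210
Cramer: x(z) = 0.0192-0.1585z;  y(z) = -0.0366+0.3961z
quadratic in z: (1.1820)z²+(0.1973)z+(-0.0165)=0, √Δ=0.3423 → z ∈ {-0.2283, 0.0613}; z = -0.2283 (taking z<0)
x = 0.0554, y = -0.1270

(0.0554, -0.1270, -0.2283)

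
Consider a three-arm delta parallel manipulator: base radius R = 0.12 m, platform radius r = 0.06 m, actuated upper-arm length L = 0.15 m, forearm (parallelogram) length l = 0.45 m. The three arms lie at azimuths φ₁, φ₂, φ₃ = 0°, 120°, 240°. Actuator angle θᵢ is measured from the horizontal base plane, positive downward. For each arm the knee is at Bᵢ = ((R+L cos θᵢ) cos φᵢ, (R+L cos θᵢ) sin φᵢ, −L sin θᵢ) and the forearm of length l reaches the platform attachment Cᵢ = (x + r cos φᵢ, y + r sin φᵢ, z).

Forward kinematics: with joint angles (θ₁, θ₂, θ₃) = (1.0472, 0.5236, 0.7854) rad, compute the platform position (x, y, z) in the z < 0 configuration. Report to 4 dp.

arm 1 at φ=0.0°: ρ1 = 0.1350;  O1 = (0.1350, 0.0000, -0.1299)
φ2=120.0°: virtual centre (-0.0950, 0.1645, -0.0750), radius l
arm 3 at φ=240.0°: ρ3 = 0.1661;  O3 = (-0.0830, -0.1438, -0.1061)
subtract pairs → two planes through P
plane₁₂: -0.4599x+0.3289y+0.1098z = 0.0066
det = 0.2757;  x = -0.0113+0.1714z,  y = 0.0042+-0.0941z
into |P−O₁|² = l²: 1.0383z² + 0.2088z + -0.1642 = 0;  Δ = 0.7255;  z = -0.5108 or 0.3096 → z<0 root = -0.5108
x = -0.0989, y = 0.0523

(-0.0989, 0.0523, -0.5108)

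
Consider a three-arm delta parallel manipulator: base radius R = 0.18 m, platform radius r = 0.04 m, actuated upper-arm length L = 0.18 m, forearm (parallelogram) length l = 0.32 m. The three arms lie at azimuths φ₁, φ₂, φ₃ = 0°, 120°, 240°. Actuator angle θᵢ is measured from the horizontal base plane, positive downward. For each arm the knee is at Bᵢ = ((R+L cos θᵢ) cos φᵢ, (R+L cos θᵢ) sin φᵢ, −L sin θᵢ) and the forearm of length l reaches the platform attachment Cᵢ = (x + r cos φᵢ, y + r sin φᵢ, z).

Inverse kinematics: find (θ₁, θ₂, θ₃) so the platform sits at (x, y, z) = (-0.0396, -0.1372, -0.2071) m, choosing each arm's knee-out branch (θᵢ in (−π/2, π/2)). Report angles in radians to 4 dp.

θ₁ = 0.9598, θ₂ = 1.2215, θ₃ = -0.3485

arm 1 (φ=0.0°): x'=-0.0396, y'=-0.1372
  e−x'=0.1796;  (l²−L²−(e−x')²−y'²−z²)/2L = -0.0666
  γ=atan2(-0.2071,0.1796)=-0.8564;  ψ=arccos(-0.2429)=1.8161;  θ1=γ+ψ≈0.9598
arm 2 (φ=120.0°): x'=-0.0990, y'=0.1029
  A=0.2390, B=-0.2071, C=(l²−L²−A²−y'²−z²)/(2L)=-0.1128
  γ=atan2(-0.2071,0.2390)=-0.7140;  ψ=arccos(-0.3567)=1.9355;  θ2=γ+ψ≈1.2215
φ3=240.0° → target in arm frame (0.1386, 0.0343)
  e−x'=0.0014;  (l²−L²−(e−x')²−y'²−z²)/2L = 0.0720
  θ3 = atan2(B,A) + arccos(C/0.2071) = -0.3485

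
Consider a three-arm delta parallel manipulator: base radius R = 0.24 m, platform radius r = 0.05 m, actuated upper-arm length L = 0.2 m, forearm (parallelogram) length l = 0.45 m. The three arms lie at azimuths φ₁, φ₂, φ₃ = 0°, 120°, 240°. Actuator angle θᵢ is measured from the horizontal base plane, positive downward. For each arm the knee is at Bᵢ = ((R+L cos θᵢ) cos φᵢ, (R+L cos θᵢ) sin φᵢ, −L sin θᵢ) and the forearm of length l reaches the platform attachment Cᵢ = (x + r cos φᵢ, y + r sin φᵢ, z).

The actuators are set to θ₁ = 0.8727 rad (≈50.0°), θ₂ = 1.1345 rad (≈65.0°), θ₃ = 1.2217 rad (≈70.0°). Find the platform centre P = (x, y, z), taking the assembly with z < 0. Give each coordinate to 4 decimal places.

(0.0583, 0.0152, -0.5200)

S1 = (0.3186·cos0.0°, 0.3186·sin0.0°, -0.1532) = (0.3186, 0.0000, -0.1532)
arm 2 at φ=120.0°: ρ2 = 0.2745;  S2 = (-0.1373, 0.2377, -0.1813)
S3 = (0.2584·cos240.0°, 0.2584·sin240.0°, -0.1879) = (-0.1292, -0.2238, -0.1879)
eliminate P² terms by subtracting sphere 1 from 2 and 3
linear system: -0.9116x+0.4755y = -0.0167−-0.0561z; -0.8955x+-0.4476y = -0.0229−-0.0694z
Cramer: x(z) = 0.0220-0.0697z;  y(z) = 0.0070-0.0157z
into |P−S₁|² = l²: 1.0051z² + 0.3476z + -0.0910 = 0;  Δ = 0.4868;  z = -0.5200 or 0.1742 → z<0 root = -0.5200
x = 0.0583, y = 0.0152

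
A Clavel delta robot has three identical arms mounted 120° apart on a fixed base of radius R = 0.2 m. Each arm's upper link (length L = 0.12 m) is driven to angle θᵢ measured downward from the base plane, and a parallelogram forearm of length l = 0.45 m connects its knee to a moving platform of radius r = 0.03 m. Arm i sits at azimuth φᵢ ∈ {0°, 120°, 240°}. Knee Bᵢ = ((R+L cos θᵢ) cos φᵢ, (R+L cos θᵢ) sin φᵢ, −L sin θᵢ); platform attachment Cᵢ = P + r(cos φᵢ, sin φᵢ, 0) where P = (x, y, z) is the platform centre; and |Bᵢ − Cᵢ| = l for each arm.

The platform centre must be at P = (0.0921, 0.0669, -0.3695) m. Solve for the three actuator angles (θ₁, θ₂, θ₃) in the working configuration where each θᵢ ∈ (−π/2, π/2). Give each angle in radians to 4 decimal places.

arm 1 (φ=0.0°): x'=0.0921, y'=0.0669
  A cos θ + B sin θ = C:  0.0779·cos θ + -0.3695·sin θ = 0.1709
  γ=atan2(-0.3695,0.0779)=-1.3630;  ψ=arccos(0.4527)=1.1010;  θ1=γ+ψ≈-0.2620
rotate P by −φ2: (0.0119, -0.1132, -0.3695)
  A cos θ + B sin θ = C:  0.1581·cos θ + -0.3695·sin θ = 0.0573
  γ=atan2(-0.3695,0.1581)=-1.1665;  ψ=arccos(0.1426)=1.4277;  θ2=γ+ψ≈0.2613
rotate P by −φ3: (-0.1040, 0.0463, -0.3695)
  e−x'=0.2740;  (l²−L²−(e−x')²−y'²−z²)/2L = -0.1068
  √(A²+B²)=0.4600;  θ3 = -0.9328+1.8052 ≈ 0.8725

θ₁ = -0.2620, θ₂ = 0.2613, θ₃ = 0.8725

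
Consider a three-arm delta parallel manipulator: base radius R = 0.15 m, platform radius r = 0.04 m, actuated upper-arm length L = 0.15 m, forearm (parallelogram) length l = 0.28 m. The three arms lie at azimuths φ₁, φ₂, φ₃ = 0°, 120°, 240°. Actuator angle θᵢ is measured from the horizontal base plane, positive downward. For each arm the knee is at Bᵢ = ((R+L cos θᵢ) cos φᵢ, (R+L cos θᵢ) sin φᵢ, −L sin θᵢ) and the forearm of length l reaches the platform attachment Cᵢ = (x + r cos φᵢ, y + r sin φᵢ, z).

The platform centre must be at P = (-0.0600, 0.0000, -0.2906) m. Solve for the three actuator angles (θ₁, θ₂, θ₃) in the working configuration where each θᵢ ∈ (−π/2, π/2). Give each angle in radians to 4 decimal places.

rotate P by −φ1: (-0.0600, 0.0000, -0.2906)
  e−x'=0.1700;  (l²−L²−(e−x')²−y'²−z²)/2L = -0.1915
  γ=atan2(-0.2906,0.1700)=-1.0415;  ψ=arccos(-0.5688)=2.1758;  θ1=γ+ψ≈1.1343
φ2=120.0° → target in arm frame (0.0300, 0.0520)
  A cos θ + B sin θ = C:  0.0800·cos θ + -0.2906·sin θ = -0.1255
  γ=atan2(-0.2906,0.0800)=-1.3022;  ψ=arccos(-0.4164)=2.0002;  θ2=γ+ψ≈0.6981
rotate P by −φ3: (0.0300, -0.0520, -0.2906)
  e−x'=0.0800;  (l²−L²−(e−x')²−y'²−z²)/2L = -0.1255
  √(A²+B²)=0.3014;  θ3 = -1.3022+2.0002 ≈ 0.6981

θ₁ = 1.1343, θ₂ = 0.6981, θ₃ = 0.6981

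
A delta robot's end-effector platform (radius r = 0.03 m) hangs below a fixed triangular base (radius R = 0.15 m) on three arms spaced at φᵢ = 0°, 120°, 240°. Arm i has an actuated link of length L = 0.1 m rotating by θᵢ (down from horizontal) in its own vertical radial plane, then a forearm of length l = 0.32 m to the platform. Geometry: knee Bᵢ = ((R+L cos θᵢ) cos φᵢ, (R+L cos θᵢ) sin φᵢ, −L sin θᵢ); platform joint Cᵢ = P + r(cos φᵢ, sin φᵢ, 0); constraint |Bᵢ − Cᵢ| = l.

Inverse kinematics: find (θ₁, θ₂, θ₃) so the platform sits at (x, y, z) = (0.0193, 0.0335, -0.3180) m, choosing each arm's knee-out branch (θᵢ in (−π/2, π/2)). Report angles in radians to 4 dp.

θ₁ = 0.6109, θ₂ = 0.6106, θ₃ = 0.9599

arm 1 (φ=0.0°): x'=0.0193, y'=0.0335
  A cos θ + B sin θ = C:  0.1007·cos θ + -0.3180·sin θ = -0.0999
  √(A²+B²)=0.3336;  θ1 = -1.2641+1.8751 ≈ 0.6109
rotate P by −φ2: (0.0194, -0.0335, -0.3180)
  A=0.1006, B=-0.3180, C=(l²−L²−A²−y'²−z²)/(2L)=-0.0999
  θ2 = atan2(B,A) + arccos(C/0.3335) = 0.6106
arm 3 (φ=240.0°): x'=-0.0387, y'=0.0000
  A=0.1587, B=-0.3180, C=(l²−L²−A²−y'²−z²)/(2L)=-0.1695
  γ=atan2(-0.3180,0.1587)=-1.1080;  ψ=arccos(-0.4769)=2.0679;  θ3=γ+ψ≈0.9599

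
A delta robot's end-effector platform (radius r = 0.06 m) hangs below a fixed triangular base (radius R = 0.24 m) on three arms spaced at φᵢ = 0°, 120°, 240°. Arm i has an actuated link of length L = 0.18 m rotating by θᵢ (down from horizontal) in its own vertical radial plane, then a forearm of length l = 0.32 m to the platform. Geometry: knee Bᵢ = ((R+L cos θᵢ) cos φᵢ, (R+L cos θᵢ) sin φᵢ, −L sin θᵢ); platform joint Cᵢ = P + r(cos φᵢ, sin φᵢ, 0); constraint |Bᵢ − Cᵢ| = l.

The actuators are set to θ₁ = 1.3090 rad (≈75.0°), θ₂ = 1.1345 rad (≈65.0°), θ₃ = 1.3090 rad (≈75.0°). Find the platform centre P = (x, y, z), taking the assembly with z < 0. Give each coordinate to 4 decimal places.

(-0.0128, 0.0221, -0.3851)

arm 1 at φ=0.0°: e+L cos θ1 = 0.2266;  S1 = (0.2266, 0.0000, -0.1739)
arm 2 at φ=120.0°: e+L cos θ2 = 0.2561;  S2 = (-0.1280, 0.2218, -0.1631)
φ3=240.0°: virtual centre (-0.1133, -0.1962, -0.1739), radius l
subtract pairs → two planes through P
plane₁₂: -0.7092x+0.4435y+0.0215z = 0.0106
Cramer: x(z) = -0.0072+0.0145z;  y(z) = 0.0124-0.0252z
quadratic in z: (1.0008)z²+(0.3403)z+(-0.0174)=0, √Δ=0.4305 → z ∈ {-0.3851, 0.0451}; z = -0.3851 (taking z<0)
x = -0.0128, y = 0.0221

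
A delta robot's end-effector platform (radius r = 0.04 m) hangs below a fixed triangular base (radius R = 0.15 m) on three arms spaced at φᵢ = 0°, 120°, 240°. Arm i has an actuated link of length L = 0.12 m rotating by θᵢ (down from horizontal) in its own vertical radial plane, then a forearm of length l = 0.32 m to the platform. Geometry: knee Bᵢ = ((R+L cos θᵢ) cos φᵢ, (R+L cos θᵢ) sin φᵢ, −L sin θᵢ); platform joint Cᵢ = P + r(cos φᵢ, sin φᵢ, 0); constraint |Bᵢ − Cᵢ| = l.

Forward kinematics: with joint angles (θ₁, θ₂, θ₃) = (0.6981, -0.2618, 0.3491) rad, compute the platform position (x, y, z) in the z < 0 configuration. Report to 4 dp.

(-0.0646, 0.0466, -0.2480)

arm 1 at φ=0.0°: (R−r)+L cos θ1 = 0.2019;  centre 1 = (0.2019, 0.0000, -0.0771)
arm 2 at φ=120.0°: (R−r)+L cos θ2 = 0.2259;  centre 2 = (-0.1130, 0.1956, 0.0311)
φ3=240.0°: virtual centre (-0.1114, -0.1929, -0.0410), radius l
|centre ₂|²−|centre ₁|² = 0.0053;  |centre ₃|²−|centre ₁|² = 0.0046
plane₁₂: -0.6298x+0.3913y+0.2164z = 0.0053
det = 0.4882;  x = -0.0078+0.2289z,  y = 0.0009+-0.1846z
into |P−centre ₁|² = l²: 1.0865z² + 0.0579z + -0.0524 = 0;  Δ = 0.2313;  z = -0.2480 or 0.1947 → z<0 root = -0.2480
x = -0.0646, y = 0.0466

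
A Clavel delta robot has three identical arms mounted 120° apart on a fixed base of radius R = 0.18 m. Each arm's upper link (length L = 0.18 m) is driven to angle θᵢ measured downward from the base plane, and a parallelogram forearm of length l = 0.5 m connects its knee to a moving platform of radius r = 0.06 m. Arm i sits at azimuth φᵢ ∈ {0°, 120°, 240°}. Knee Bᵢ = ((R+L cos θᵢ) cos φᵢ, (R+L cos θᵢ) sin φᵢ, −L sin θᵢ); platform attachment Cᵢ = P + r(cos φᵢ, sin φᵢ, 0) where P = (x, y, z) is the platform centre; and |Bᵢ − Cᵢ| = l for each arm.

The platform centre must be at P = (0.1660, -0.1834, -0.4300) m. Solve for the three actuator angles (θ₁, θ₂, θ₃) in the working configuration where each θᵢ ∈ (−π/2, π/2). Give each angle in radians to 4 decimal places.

θ₁ = -0.0870, θ₂ = 1.2218, θ₃ = 0.2617

rotate P by −φ1: (0.1660, -0.1834, -0.4300)
  A=-0.0460, B=-0.4300, C=(l²−L²−A²−y'²−z²)/(2L)=-0.0085
  γ=atan2(-0.4300,-0.0460)=-1.6774;  ψ=arccos(-0.0196)=1.5904;  θ1=γ+ψ≈-0.0870
rotate P by −φ2: (-0.2418, -0.0521, -0.4300)
  A cos θ + B sin θ = C:  0.3618·cos θ + -0.4300·sin θ = -0.2804
  θ2 = atan2(B,A) + arccos(C/0.5620) = 1.2218
arm 3 (φ=240.0°): x'=0.0758, y'=0.2355
  e−x'=0.0442;  (l²−L²−(e−x')²−y'²−z²)/2L = -0.0686
  θ3 = atan2(B,A) + arccos(C/0.4323) = 0.2617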